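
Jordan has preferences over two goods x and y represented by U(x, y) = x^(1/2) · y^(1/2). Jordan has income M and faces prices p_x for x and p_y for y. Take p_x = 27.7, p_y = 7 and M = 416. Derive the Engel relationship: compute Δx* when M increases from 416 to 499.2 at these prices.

Tangency: MRS = y/x = p_x/p_y.
So 0.5·p_y·y = 0.5·p_x·x; combined with the budget, a share 0.5 of income goes to x.
Demand: x*(p_x,p_y,M) = 0.5·M/p_x and y* = 0.5·M/p_y.
At p_x=27.7, p_y=7, M=416: x* = 0.5·416/27.7 = 7.509.
At M' = 499.2: x* = 9.0108. Change: 9.0108 − 7.509 = 1.5018.

Δx* = 1.5018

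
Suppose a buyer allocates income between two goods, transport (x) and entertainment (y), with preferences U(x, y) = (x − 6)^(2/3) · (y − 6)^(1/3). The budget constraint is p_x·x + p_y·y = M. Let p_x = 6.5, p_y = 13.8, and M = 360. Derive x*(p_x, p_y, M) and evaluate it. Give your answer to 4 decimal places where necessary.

x* = 30.4308

Let x' = x−6, y' = y−6. MRS = 2·y'/x' = p_x/p_y.
After buying the subsistence bundle (6, 6), a share 2/3 of the remaining income goes to x: x* = 6 + 2/3·(M − 6p_x − 6p_y)/p_x.
Discretionary income = 360 − 6·6.5 − 6·13.8 = 238.2; x* = 6 + 2/3·238.2/6.5 = 30.4308.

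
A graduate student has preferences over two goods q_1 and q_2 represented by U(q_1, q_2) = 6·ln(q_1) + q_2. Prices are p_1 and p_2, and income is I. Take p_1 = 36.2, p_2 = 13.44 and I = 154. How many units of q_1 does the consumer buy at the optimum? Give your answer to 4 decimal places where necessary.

Set MRS = p_1/p_2: (6/q_1)/1 = p_1/p_2.
So q_1*(p_1,p_2) = 6·p_2/p_1, independent of income; and q_2* = (I − 6·p_2)/p_2.
At the given prices: q_1* = 6·13.44/36.2 = 2.2276.

q_1* = 2.2276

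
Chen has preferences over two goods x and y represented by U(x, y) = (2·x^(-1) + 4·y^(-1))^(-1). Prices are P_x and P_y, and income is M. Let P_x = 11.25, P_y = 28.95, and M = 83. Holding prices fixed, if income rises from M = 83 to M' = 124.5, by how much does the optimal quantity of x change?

Substitute y = (y/x)·x into the budget: x* = M/(P_x + P_y·(y/x)).
Numerically y/x = 0.881591, so x* = 83/(11.25 + 28.95·0.881591) = 2.2571.
At M' = 124.5: x* = 3.3857. Change: 3.3857 − 2.2571 = 1.1286.

Δx* = 1.1286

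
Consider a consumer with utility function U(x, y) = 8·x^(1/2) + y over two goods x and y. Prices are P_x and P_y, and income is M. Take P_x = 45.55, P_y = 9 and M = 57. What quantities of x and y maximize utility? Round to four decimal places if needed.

Thus x* = (4·P_y/P_x)² — independent of M — with the rest of income spent on y.
Plugging in: x* = (4·9/45.55)² = 0.6246, y* = 3.172.

x* = 0.6246, y* = 3.172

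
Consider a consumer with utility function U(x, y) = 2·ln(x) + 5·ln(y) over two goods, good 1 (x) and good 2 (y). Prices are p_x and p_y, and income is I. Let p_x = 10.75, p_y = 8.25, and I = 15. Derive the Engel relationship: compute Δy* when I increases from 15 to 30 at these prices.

Tangency: MRS = (2/5)·y/x = p_x/p_y.
So 2·p_y·y = 5·p_x·x; combined with the budget, a share 2/7 of income goes to x.
Demand: x*(p_x,p_y,I) = 2/7·I/p_x and y* = 5/7·I/p_y.
At p_x=10.75, p_y=8.25, I=15: y* = 5/7·15/8.25 = 1.2987.
At I' = 30: y* = 2.5974. Change: 2.5974 − 1.2987 = 1.2987.

Δy* = 1.2987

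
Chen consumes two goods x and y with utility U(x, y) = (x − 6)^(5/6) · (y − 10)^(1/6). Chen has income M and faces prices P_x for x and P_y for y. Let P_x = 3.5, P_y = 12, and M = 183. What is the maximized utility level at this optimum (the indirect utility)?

V = 6.2276

MRS = 5·(y−10)/(x−6). Tangency with P_x/P_y gives y−10 = (1/5)·(P_x/P_y)·(x−6).
After buying the subsistence bundle (6, 10), a share 5/6 of the remaining income goes to x: x* = 6 + 5/6·(M − 6P_x − 10P_y)/P_x.
Discretionary income = 183 − 6·3.5 − 10·12 = 42; x* = 6 + 5/6·42/3.5 = 16; y* = 10 + 1/6·42/12 = 10.5833.
Utility at the optimum: U(16, 10.5833) = 6.2276.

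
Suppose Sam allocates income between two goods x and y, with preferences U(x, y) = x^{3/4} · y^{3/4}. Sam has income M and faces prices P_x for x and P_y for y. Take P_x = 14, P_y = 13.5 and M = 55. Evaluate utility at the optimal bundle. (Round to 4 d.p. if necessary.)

V = 2.8291

Tangency: MRS = y/x = P_x/P_y.
Rearranging, P_y·y = P_x·x. Substituting into the budget gives P_x·x·(1 + 1) = M.
Demand: x*(P_x,P_y,M) = 0.5·M/P_x and y* = 0.5·M/P_y.
At P_x=14, P_y=13.5, M=55: x* = 0.5·55/14 = 1.9643, y* = 2.037.
Utility at the optimum: U(1.9643, 2.037) = 2.8291.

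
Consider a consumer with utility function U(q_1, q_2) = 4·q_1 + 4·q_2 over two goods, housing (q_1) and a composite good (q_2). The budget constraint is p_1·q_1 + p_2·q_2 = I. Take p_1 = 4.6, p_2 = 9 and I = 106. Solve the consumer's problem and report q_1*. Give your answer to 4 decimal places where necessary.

q_1* = 23.0435

Perfect substitutes: compare marginal utility per dollar. 4/p_1 vs 4/p_2 → 0.8696 vs 0.4444.
q_1 gives more utility per dollar, so spend all income on q_1: q_1* = I/p_1, q_2* = 0.
Numerically: q_1* = 23.0435, q_2* = 0.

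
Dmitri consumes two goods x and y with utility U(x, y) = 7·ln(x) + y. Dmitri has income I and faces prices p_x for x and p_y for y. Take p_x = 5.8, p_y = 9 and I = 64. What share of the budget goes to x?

share on x = 0.9844

MU_x = 7/x, MU_y = 1. Tangency: 7/x = p_x/p_y.
So x*(p_x,p_y) = 7·p_y/p_x, independent of income; and y* = (I − 7·p_y)/p_y.
At the given prices: x* = 7·9/5.8 = 10.8621, and y* = 0.1111.
Expenditure on x: 5.8·10.8621 = 63; share = 0.9844.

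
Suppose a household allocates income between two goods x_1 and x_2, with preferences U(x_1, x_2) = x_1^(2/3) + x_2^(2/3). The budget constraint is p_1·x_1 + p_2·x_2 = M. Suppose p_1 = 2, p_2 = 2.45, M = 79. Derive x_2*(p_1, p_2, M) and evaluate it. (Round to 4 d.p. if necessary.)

With the ratio pinned down, the budget gives x_1* = M/(p_1 + p_2·(x_2/x_1)) and x_2* = (x_2/x_1)·x_1*.
Numerically x_2/x_1 = 0.543991, so x_1* = 79/(2 + 2.45·0.543991) = 23.7039 and x_2* = 0.543991·23.7039 = 12.8947.

x_2* = 12.8947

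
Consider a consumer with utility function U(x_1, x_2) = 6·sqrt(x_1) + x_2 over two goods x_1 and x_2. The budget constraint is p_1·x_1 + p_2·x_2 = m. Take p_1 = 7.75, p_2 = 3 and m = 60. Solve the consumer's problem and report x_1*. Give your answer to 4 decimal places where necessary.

x_1* = 1.3486

Plugging in: x_1* = (3·3/7.75)² = 1.3486.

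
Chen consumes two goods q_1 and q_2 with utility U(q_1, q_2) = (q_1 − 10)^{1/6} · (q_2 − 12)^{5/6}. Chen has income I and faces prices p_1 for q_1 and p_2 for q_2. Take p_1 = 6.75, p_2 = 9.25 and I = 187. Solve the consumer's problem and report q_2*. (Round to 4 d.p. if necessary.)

q_2* = 12.7658

MRS = (1/5)·(q_2−12)/(q_1−10). Tangency with p_1/p_2 gives q_2−12 = 5·(p_1/p_2)·(q_1−10).
Substituting into the budget: q_1* = 10 + 1/6·(I − 10·p_1 − 12·p_2)/p_1, and q_2* = 12 + 5/6·(…)/p_2.
Discretionary income = 187 − 10·6.75 − 12·9.25 = 8.5; q_2* = 12 + 5/6·8.5/9.25 = 12.7658.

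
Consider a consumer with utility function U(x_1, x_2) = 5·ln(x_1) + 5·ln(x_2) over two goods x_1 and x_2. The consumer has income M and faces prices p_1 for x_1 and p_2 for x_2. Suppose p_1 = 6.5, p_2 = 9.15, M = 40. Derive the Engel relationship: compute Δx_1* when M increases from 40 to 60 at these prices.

The MRS is x_2/x_1. Set MRS = p_1/p_2.
Rearranging, p_2·x_2 = p_1·x_1. Substituting into the budget gives p_1·x_1·(1 + 1) = M.
Demand: x_1*(p_1,p_2,M) = 0.5·M/p_1 and x_2* = 0.5·M/p_2.
At p_1=6.5, p_2=9.15, M=40: x_1* = 0.5·40/6.5 = 3.0769.
At M' = 60: x_1* = 4.6154. Change: 4.6154 − 3.0769 = 1.5385.

Δx_1* = 1.5385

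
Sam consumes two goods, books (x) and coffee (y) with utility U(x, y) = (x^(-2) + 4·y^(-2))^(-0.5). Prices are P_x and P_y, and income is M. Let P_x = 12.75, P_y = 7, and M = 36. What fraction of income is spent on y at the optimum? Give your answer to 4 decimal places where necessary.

Substitute y = (y/x)·x into the budget: x* = M/(P_x + P_y·(y/x)).
Numerically y/x = 1.938611, so x* = 36/(12.75 + 7·1.938611) = 1.3678 and y* = 1.938611·1.3678 = 2.6516.
Expenditure on y: 7·2.6516 = 18.561; share = 0.5156.

share on y = 0.5156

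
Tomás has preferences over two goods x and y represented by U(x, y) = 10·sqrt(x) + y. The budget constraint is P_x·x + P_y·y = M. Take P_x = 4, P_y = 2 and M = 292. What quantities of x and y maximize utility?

Utility is quasi-linear in y; the FOC for x is 5/√x = P_x/P_y.
Thus x* = (5·P_y/P_x)² — independent of M — with the rest of income spent on y.
Plugging in: x* = (5·2/4)² = 6.25, y* = 133.5.

x* = 6.25, y* = 133.5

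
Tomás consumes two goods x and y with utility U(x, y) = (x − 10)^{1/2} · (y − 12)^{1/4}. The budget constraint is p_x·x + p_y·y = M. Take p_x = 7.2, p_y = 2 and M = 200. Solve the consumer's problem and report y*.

y* = 29.3333

Let x' = x−10, y' = y−12. MRS = 2·y'/x' = p_x/p_y.
After buying the subsistence bundle (10, 12), a share 2/3 of the remaining income goes to x: x* = 10 + 2/3·(M − 10p_x − 12p_y)/p_x.
Discretionary income = 200 − 10·7.2 − 12·2 = 104; y* = 12 + 1/3·104/2 = 29.3333.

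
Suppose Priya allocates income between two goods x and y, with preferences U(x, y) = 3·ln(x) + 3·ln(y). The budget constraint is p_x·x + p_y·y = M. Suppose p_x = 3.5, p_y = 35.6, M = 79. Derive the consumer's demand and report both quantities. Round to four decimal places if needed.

The MRS is y/x. Set MRS = p_x/p_y.
So 3·p_y·y = 3·p_x·x; combined with the budget, a share 0.5 of income goes to x.
Demand: x*(p_x,p_y,M) = 0.5·M/p_x and y* = 0.5·M/p_y.
At p_x=3.5, p_y=35.6, M=79: x* = 0.5·79/3.5 = 11.2857, y* = 1.1096.

x* = 11.2857, y* = 1.1096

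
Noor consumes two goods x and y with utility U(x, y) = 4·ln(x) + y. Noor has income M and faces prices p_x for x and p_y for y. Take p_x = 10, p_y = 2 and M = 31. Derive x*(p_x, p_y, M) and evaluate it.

MU_x = 4/x, MU_y = 1. Tangency: 4/x = p_x/p_y.
So x*(p_x,p_y) = 4·p_y/p_x, independent of income; and y* = (M − 4·p_y)/p_y.
At the given prices: x* = 4·2/10 = 0.8.

x* = 0.8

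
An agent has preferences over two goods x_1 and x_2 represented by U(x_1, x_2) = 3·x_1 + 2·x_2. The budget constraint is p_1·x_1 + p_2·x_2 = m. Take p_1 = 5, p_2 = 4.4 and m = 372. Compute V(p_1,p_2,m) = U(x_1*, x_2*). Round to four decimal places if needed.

V = 223.2

Perfect substitutes: compare marginal utility per dollar. 3/p_1 vs 2/p_2 → 0.6 vs 0.4545.
x_1 gives more utility per dollar, so spend all income on x_1: x_1* = m/p_1, x_2* = 0.
Numerically: x_1* = 74.4, x_2* = 0.
Utility at the optimum: U(74.4, 0) = 223.2.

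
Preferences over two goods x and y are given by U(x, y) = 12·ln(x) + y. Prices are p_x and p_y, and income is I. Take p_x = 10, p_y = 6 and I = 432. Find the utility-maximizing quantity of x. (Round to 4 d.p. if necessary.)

Set MRS = p_x/p_y: (12/x)/1 = p_x/p_y.
So x*(p_x,p_y) = 12·p_y/p_x, independent of income; and y* = (I − 12·p_y)/p_y.
At the given prices: x* = 12·6/10 = 7.2.

x* = 7.2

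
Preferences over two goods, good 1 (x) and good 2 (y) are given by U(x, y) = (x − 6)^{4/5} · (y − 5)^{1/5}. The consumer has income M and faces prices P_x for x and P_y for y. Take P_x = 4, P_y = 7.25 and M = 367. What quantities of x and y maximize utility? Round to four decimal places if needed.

x* = 67.35, y* = 13.4621

This is Cobb-Douglas in (x−6, y−5): tangency gives 0.8·P_y·(y−5) = 0.2·P_x·(x−6).
Substituting into the budget: x* = 6 + 0.8·(M − 6·P_x − 5·P_y)/P_x, and y* = 5 + 0.2·(…)/P_y.
Discretionary income = 367 − 6·4 − 5·7.25 = 306.75; x* = 6 + 0.8·306.75/4 = 67.35; y* = 5 + 0.2·306.75/7.25 = 13.4621.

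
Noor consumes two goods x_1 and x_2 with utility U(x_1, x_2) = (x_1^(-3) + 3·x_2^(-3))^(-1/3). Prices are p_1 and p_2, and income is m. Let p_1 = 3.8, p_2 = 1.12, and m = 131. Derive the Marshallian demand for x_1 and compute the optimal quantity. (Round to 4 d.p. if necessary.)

Substitute x_2 = (x_2/x_1)·x_1 into the budget: x_1* = m/(p_1 + p_2·(x_2/x_1)).
Numerically x_2/x_1 = 1.786166, so x_1* = 131/(3.8 + 1.12·1.786166) = 22.5842.

x_1* = 22.5842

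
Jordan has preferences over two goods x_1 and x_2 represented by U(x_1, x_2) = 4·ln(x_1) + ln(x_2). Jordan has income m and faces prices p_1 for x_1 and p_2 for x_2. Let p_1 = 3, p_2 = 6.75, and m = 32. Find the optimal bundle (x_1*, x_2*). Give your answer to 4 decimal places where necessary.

At p_1=3, p_2=6.75, m=32: x_1* = 0.8·32/3 = 8.5333, x_2* = 0.9481.

x_1* = 8.5333, x_2* = 0.9481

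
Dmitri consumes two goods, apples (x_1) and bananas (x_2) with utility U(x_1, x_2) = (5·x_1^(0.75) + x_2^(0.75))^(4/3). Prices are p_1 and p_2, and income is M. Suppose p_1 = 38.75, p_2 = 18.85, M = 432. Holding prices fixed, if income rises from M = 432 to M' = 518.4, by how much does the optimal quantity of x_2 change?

Δx_2* = 0.0628

From the CES first-order condition, 5·(x_2/x_1)^(0.25) = p_1/p_2.
Hence x_2/x_1 = ((1/5)·p_1/p_2)^(1/(0.25)), i.e. raised to the 4 power.
Substitute x_2 = (x_2/x_1)·x_1 into the budget: x_1* = M/(p_1 + p_2·(x_2/x_1)).
Numerically x_2/x_1 = 0.028573, so x_1* = 432/(38.75 + 18.85·0.028573) = 10.9956 and x_2* = 0.028573·10.9956 = 0.3142.
At M' = 518.4: x_2* = 0.377. Change: 0.377 − 0.3142 = 0.0628.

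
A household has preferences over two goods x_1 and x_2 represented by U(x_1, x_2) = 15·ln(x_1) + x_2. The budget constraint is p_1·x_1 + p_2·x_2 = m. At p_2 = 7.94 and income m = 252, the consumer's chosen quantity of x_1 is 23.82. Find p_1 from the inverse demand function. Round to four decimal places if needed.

p_1 = 5

MU_x_1 = 15/x_1, MU_x_2 = 1. Tangency: 15/x_1 = p_1/p_2.
So x_1*(p_1,p_2) = 15·p_2/p_1, independent of income; and x_2* = (m − 15·p_2)/p_2.
Set x_1* = 23.82 in the demand function and solve for p_1: p_1 = 5.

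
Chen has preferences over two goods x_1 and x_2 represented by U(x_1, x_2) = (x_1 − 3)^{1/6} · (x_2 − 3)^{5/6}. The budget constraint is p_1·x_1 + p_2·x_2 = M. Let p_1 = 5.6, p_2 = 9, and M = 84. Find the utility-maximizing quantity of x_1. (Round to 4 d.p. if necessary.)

x_1* = 4.1964

After buying the subsistence bundle (3, 3), a share 1/6 of the remaining income goes to x_1: x_1* = 3 + 1/6·(M − 3p_1 − 3p_2)/p_1.
Discretionary income = 84 − 3·5.6 − 3·9 = 40.2; x_1* = 3 + 1/6·40.2/5.6 = 4.1964.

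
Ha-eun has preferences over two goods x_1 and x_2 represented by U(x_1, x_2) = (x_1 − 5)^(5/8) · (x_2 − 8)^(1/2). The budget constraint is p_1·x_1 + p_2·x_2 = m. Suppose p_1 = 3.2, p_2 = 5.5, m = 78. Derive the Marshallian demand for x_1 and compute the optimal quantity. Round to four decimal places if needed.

x_1* = 8.125

Substituting into the budget: x_1* = 5 + 5/9·(m − 5·p_1 − 8·p_2)/p_1, and x_2* = 8 + 4/9·(…)/p_2.
Discretionary income = 78 − 5·3.2 − 8·5.5 = 18; x_1* = 5 + 5/9·18/3.2 = 8.125.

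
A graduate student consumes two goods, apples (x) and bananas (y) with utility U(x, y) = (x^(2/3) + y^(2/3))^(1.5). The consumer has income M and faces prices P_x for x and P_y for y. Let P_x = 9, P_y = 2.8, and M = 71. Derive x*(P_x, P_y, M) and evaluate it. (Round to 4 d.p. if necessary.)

x* = 0.6962

From the CES first-order condition, (y/x)^(1/3) = P_x/P_y.
Hence y/x = (P_x/P_y)^(1/(1/3)), i.e. raised to the 3 power.
Substitute y = (y/x)·x into the budget: x* = M/(P_x + P_y·(y/x)).
Numerically y/x = 33.208819, so x* = 71/(9 + 2.8·33.208819) = 0.6962.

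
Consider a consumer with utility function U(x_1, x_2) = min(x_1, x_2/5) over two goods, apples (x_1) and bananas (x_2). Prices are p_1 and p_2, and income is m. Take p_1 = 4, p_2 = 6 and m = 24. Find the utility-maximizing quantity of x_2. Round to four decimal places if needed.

x_2* = 3.5294

With perfect complements, no substitution: consume in ratio x_1:x_2 = 1:5.
Budget: p_1·x_1 + p_2·5·x_1 = m, so (p_1 + 5·p_2)·x_1 = m.
Demand: x_1*(p_1,p_2,m) = m/(p_1 + 5·p_2), x_2* = 5·m/(p_1 + 5·p_2).
Here 4 + 5·6 = 34, giving x_2* = 3.5294.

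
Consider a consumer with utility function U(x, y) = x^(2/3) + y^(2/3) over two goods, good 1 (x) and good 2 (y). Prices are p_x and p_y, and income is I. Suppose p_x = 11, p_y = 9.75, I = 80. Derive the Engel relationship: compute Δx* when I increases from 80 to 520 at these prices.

Δx* = 17.5991

MU_x ∝ x^(-1/3), MU_y ∝ y^(-1/3), so MRS = (y/x)^(1/3) = p_x/p_y.
Solve for the ratio: y/x = [p_x/p_y]^(3).
With the ratio pinned down, the budget gives x* = I/(p_x + p_y·(y/x)) and y* = (y/x)·x*.
Numerically y/x = 1.436032, so x* = 80/(11 + 9.75·1.436032) = 3.1998.
At I' = 520: x* = 20.7989. Change: 20.7989 − 3.1998 = 17.5991.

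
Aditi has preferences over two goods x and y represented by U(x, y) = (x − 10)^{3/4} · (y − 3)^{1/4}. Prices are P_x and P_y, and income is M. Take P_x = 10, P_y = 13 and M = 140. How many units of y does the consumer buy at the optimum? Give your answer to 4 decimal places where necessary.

MRS = 3·(y−3)/(x−10). Tangency with P_x/P_y gives y−3 = (1/3)·(P_x/P_y)·(x−10).
Substituting into the budget: x* = 10 + 0.75·(M − 10·P_x − 3·P_y)/P_x, and y* = 3 + 0.25·(…)/P_y.
Discretionary income = 140 − 10·10 − 3·13 = 1; y* = 3 + 0.25·1/13 = 3.0192.

y* = 3.0192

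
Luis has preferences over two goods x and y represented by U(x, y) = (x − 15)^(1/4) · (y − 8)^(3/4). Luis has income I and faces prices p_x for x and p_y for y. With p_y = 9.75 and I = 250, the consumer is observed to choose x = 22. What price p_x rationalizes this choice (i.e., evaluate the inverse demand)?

MRS = (1/3)·(y−8)/(x−15). Tangency with p_x/p_y gives y−8 = 3·(p_x/p_y)·(x−15).
Substituting into the budget: x* = 15 + 0.25·(I − 15·p_x − 8·p_y)/p_x, and y* = 8 + 0.75·(…)/p_y.
Set x* = 22 in the demand function and solve for p_x: p_x = 4.

p_x = 4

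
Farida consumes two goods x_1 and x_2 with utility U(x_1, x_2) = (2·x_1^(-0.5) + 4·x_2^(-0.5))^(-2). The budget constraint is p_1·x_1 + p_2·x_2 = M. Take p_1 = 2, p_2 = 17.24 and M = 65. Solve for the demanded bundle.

x_1* = 7.6385, x_2* = 2.8842

MRS = MU_x_1/MU_x_2 = (1/2)·(x_2/x_1)^(1.5). Set equal to p_1/p_2.
Hence x_2/x_1 = (2·p_1/p_2)^(1/(1.5)), i.e. raised to the 2/3 power.
With the ratio pinned down, the budget gives x_1* = M/(p_1 + p_2·(x_2/x_1)) and x_2* = (x_2/x_1)·x_1*.
Numerically x_2/x_1 = 0.377585, so x_1* = 65/(2 + 17.24·0.377585) = 7.6385 and x_2* = 0.377585·7.6385 = 2.8842.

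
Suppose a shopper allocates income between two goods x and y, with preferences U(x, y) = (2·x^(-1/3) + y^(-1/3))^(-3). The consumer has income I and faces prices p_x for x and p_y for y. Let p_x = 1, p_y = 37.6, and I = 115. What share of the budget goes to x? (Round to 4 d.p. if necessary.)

With the ratio pinned down, the budget gives x* = I/(p_x + p_y·(y/x)) and y* = (y/x)·x*.
Numerically y/x = 0.039159, so x* = 115/(1 + 37.6·0.039159) = 46.5136 and y* = 0.039159·46.5136 = 1.8214.
Expenditure on x: 1·46.5136 = 46.5136; share = 0.4045.

share on x = 0.4045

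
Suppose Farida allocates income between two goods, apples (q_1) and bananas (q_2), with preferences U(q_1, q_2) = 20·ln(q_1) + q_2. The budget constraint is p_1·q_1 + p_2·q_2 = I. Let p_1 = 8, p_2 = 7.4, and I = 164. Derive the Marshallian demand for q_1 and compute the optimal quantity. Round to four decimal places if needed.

Set MRS = p_1/p_2: (20/q_1)/1 = p_1/p_2.
So q_1*(p_1,p_2) = 20·p_2/p_1, independent of income; and q_2* = (I − 20·p_2)/p_2.
At the given prices: q_1* = 20·7.4/8 = 18.5.

q_1* = 18.5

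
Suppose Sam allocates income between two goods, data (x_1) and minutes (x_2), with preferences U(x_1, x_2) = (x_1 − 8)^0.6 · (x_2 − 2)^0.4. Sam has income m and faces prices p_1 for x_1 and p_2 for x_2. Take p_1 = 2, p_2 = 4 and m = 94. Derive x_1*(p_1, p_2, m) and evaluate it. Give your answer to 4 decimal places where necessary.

x_1* = 29

This is Cobb-Douglas in (x_1−8, x_2−2): tangency gives 0.6·p_2·(x_2−2) = 0.4·p_1·(x_1−8).
Substituting into the budget: x_1* = 8 + 0.6·(m − 8·p_1 − 2·p_2)/p_1, and x_2* = 2 + 0.4·(…)/p_2.
Discretionary income = 94 − 8·2 − 2·4 = 70; x_1* = 8 + 0.6·70/2 = 29.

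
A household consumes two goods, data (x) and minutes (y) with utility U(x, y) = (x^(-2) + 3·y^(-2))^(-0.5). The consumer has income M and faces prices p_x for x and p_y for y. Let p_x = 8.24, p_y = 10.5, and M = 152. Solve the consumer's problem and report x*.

MRS = MU_x/MU_y = (1/3)·(y/x)^(3). Set equal to p_x/p_y.
Solve for the ratio: y/x = [3·p_x/p_y]^(1/3).
Substitute y = (y/x)·x into the budget: x* = M/(p_x + p_y·(y/x)).
Numerically y/x = 1.330311, so x* = 152/(8.24 + 10.5·1.330311) = 6.8443.

x* = 6.8443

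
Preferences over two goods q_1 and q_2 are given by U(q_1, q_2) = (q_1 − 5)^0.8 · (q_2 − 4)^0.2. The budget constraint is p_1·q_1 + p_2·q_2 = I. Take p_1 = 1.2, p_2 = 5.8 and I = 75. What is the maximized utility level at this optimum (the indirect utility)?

V = 16.8855

This is Cobb-Douglas in (q_1−5, q_2−4): tangency gives 0.8·p_2·(q_2−4) = 0.2·p_1·(q_1−5).
After buying the subsistence bundle (5, 4), a share 0.8 of the remaining income goes to q_1: q_1* = 5 + 0.8·(I − 5p_1 − 4p_2)/p_1.
Discretionary income = 75 − 5·1.2 − 4·5.8 = 45.8; q_1* = 5 + 0.8·45.8/1.2 = 35.5333; q_2* = 4 + 0.2·45.8/5.8 = 5.5793.
Utility at the optimum: U(35.5333, 5.5793) = 16.8855.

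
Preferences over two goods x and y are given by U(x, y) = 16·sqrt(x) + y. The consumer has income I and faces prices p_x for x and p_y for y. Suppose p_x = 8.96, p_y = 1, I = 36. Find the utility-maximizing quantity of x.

Utility is quasi-linear in y; the FOC for x is 8/√x = p_x/p_y.
Thus x* = (8·p_y/p_x)² — independent of I — with the rest of income spent on y.
Plugging in: x* = (8·1/8.96)² = 0.7972.

x* = 0.7972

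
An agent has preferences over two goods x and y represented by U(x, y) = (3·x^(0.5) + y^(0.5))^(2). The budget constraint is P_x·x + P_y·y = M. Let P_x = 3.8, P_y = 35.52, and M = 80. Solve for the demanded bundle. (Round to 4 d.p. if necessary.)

Numerically y/x = 0.001272, so x* = 80/(3.8 + 35.52·0.001272) = 20.8053 and y* = 0.001272·20.8053 = 0.0265.

x* = 20.8053, y* = 0.0265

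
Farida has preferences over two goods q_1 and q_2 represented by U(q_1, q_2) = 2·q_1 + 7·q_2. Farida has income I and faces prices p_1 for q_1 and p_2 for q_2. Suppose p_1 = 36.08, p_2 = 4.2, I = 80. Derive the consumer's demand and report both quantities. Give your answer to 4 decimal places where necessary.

Perfect substitutes: compare marginal utility per dollar. 2/p_1 vs 7/p_2 → 0.0554 vs 1.6667.
q_2 gives more utility per dollar, so spend all income on q_2: q_2* = I/p_2, q_1* = 0.
Numerically: q_1* = 0, q_2* = 19.0476.

q_1* = 0, q_2* = 19.0476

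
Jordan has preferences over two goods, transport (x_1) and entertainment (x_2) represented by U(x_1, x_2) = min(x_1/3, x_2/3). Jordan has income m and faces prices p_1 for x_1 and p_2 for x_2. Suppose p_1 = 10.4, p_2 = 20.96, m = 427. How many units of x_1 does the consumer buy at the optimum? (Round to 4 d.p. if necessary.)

Leontief preferences: the optimum is at the kink where x_1/3 = x_2/3, i.e. x_2 = x_1.
Budget: p_1·x_1 + p_2·x_1 = m, so (3·p_1 + 3·p_2)·x_1 = 3·m.
Demand: x_1*(p_1,p_2,m) = 3·m/(3·p_1 + 3·p_2), x_2* = 3·m/(3·p_1 + 3·p_2).
Here 3·10.4 + 3·20.96 = 94.08, giving x_1* = 13.6161.

x_1* = 13.6161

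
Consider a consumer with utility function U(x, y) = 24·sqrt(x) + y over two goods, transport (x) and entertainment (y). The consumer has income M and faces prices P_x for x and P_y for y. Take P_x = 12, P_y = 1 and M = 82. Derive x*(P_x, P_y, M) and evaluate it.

x* = 1

MU_x = 12/√x, MU_y = 1. Tangency: 12/√x = P_x/P_y.
Solve: √x = 12·P_y/P_x, so x*(P_x,P_y) = (12·P_y/P_x)², and y* = (M − P_x·x*)/P_y.
Plugging in: x* = (12·1/12)² = 1.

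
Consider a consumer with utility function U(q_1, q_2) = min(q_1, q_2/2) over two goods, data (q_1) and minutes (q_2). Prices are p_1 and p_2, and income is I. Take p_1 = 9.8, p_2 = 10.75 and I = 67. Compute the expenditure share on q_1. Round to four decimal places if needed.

share on q_1 = 0.3131

Here 9.8 + 2·10.75 = 31.3, giving q_1* = 2.1406 and q_2* = 4.2812.
Expenditure on q_1: 9.8·2.1406 = 20.9776; share = 0.3131.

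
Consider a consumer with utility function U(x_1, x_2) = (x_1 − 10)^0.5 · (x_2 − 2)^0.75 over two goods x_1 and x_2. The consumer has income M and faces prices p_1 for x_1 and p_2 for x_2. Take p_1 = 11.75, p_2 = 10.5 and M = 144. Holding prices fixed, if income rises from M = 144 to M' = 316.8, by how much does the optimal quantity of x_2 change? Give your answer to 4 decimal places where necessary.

Δx_2* = 9.8743

This is Cobb-Douglas in (x_1−10, x_2−2): tangency gives 0.5·p_2·(x_2−2) = 0.75·p_1·(x_1−10).
After buying the subsistence bundle (10, 2), a share 0.4 of the remaining income goes to x_1: x_1* = 10 + 0.4·(M − 10p_1 − 2p_2)/p_1.
Discretionary income = 144 − 10·11.75 − 2·10.5 = 5.5; x_2* = 2 + 0.6·5.5/10.5 = 2.3143.
At M' = 316.8: x_2* = 12.1886. Change: 12.1886 − 2.3143 = 9.8743.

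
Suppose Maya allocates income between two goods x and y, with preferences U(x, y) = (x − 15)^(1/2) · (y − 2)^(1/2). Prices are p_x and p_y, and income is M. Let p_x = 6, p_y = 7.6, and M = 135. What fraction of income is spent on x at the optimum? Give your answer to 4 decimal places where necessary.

share on x = 0.777

This is Cobb-Douglas in (x−15, y−2): tangency gives 0.5·p_y·(y−2) = 0.5·p_x·(x−15).
After buying the subsistence bundle (15, 2), a share 0.5 of the remaining income goes to x: x* = 15 + 0.5·(M − 15p_x − 2p_y)/p_x.
Discretionary income = 135 − 15·6 − 2·7.6 = 29.8; x* = 15 + 0.5·29.8/6 = 17.4833; y* = 2 + 0.5·29.8/7.6 = 3.9605.
Expenditure on x: 6·17.4833 = 104.9; share = 0.777.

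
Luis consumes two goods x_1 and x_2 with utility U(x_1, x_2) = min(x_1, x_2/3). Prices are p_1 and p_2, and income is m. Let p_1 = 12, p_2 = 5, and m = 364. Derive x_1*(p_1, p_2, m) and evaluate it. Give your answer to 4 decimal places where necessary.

x_1* = 13.4815

Leontief preferences: the optimum is at the kink where x_1/1 = x_2/3, i.e. x_2 = 3·x_1.
Budget: p_1·x_1 + p_2·3·x_1 = m, so (p_1 + 3·p_2)·x_1 = m.
Demand: x_1*(p_1,p_2,m) = m/(p_1 + 3·p_2), x_2* = 3·m/(p_1 + 3·p_2).
Here 12 + 3·5 = 27, giving x_1* = 13.4815.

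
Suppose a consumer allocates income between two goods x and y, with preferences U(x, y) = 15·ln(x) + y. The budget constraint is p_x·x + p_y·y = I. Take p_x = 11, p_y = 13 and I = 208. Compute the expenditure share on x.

share on x = 0.9375

Set MRS = p_x/p_y: (15/x)/1 = p_x/p_y.
So x*(p_x,p_y) = 15·p_y/p_x, independent of income; and y* = (I − 15·p_y)/p_y.
At the given prices: x* = 15·13/11 = 17.7273, and y* = 1.
Expenditure on x: 11·17.7273 = 195; share = 0.9375.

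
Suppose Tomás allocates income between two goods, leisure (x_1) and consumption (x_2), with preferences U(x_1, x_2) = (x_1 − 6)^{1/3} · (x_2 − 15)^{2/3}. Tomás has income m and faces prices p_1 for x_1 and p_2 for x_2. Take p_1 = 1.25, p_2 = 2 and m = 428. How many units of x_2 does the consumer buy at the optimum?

x_2* = 145.1667

MRS = (1/2)·(x_2−15)/(x_1−6). Tangency with p_1/p_2 gives x_2−15 = 2·(p_1/p_2)·(x_1−6).
Substituting into the budget: x_1* = 6 + 1/3·(m − 6·p_1 − 15·p_2)/p_1, and x_2* = 15 + 2/3·(…)/p_2.
Discretionary income = 428 − 6·1.25 − 15·2 = 390.5; x_2* = 15 + 2/3·390.5/2 = 145.1667.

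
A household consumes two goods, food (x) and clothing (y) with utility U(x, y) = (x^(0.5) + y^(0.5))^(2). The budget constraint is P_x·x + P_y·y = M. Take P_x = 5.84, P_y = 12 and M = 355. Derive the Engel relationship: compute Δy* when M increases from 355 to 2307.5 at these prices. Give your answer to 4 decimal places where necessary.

Δy* = 53.2633

Numerically y/x = 0.236844, so x* = 355/(5.84 + 12·0.236844) = 40.8886 and y* = 0.236844·40.8886 = 9.6842.
At M' = 2307.5: y* = 62.9475. Change: 62.9475 − 9.6842 = 53.2633.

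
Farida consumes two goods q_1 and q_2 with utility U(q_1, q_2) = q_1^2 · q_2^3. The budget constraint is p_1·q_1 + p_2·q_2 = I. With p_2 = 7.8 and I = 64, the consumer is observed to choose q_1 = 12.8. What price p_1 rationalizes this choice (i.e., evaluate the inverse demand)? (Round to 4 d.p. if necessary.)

p_1 = 2

MU_q_1/MU_q_2 = (2·q_2)/(3·q_1); tangency sets this equal to p_1/p_2.
Rearranging, p_2·q_2 = (3/2)·p_1·q_1. Substituting into the budget gives p_1·q_1·(1 + (3/2)) = I.
Demand: q_1*(p_1,p_2,I) = 0.4·I/p_1 and q_2* = 0.6·I/p_2.
Set q_1* = 12.8 in the demand function and solve for p_1: p_1 = 2.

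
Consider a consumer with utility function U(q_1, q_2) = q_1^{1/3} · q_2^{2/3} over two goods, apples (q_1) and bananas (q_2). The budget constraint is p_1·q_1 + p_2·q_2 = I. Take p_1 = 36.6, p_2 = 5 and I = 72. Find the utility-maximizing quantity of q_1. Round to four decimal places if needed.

q_1* = 0.6557

MU_q_1/MU_q_2 = (1/3·q_2)/(2/3·q_1); tangency sets this equal to p_1/p_2.
So 1/3·p_2·q_2 = 2/3·p_1·q_1; combined with the budget, a share 1/3 of income goes to q_1.
Demand: q_1*(p_1,p_2,I) = 1/3·I/p_1 and q_2* = 2/3·I/p_2.
At p_1=36.6, p_2=5, I=72: q_1* = 1/3·72/36.6 = 0.6557.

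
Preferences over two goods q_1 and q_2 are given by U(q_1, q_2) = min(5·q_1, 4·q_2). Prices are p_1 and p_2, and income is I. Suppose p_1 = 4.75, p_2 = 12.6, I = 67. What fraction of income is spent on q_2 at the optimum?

Leontief preferences: the optimum is at the kink where q_1/4 = q_2/5, i.e. q_2 = (5/4)·q_1.
Budget: p_1·q_1 + p_2·(5/4)·q_1 = I, so (4·p_1 + 5·p_2)·q_1 = 4·I.
Demand: q_1*(p_1,p_2,I) = 4·I/(4·p_1 + 5·p_2), q_2* = 5·I/(4·p_1 + 5·p_2).
Here 4·4.75 + 5·12.6 = 82, giving q_1* = 3.2683 and q_2* = 4.0854.
Expenditure on q_2: 12.6·4.0854 = 51.4756; share = 0.7683.

share on q_2 = 0.7683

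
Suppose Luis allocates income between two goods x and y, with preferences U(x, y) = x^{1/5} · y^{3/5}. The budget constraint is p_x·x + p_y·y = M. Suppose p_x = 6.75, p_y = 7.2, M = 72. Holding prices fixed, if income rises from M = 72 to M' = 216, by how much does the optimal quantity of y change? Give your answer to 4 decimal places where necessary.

MU_x/MU_y = (0.2·y)/(0.6·x); tangency sets this equal to p_x/p_y.
Rearranging, p_y·y = 3·p_x·x. Substituting into the budget gives p_x·x·(1 + 3) = M.
Demand: x*(p_x,p_y,M) = 0.25·M/p_x and y* = 0.75·M/p_y.
At p_x=6.75, p_y=7.2, M=72: y* = 0.75·72/7.2 = 7.5.
At M' = 216: y* = 22.5. Change: 22.5 − 7.5 = 15.

Δy* = 15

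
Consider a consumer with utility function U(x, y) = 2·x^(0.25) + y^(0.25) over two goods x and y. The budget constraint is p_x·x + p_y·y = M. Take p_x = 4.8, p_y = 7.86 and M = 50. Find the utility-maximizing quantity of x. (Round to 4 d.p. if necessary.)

x* = 7.7929

MRS = MU_x/MU_y = 2·(y/x)^(0.75). Set equal to p_x/p_y.
Hence y/x = ((1/2)·p_x/p_y)^(1/(0.75)), i.e. raised to the 4/3 power.
Substitute y = (y/x)·x into the budget: x* = M/(p_x + p_y·(y/x)).
Numerically y/x = 0.205613, so x* = 50/(4.8 + 7.86·0.205613) = 7.7929.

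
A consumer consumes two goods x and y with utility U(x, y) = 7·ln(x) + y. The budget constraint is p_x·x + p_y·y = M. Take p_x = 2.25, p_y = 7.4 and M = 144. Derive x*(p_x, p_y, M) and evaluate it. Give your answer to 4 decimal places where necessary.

Set MRS = p_x/p_y: (7/x)/1 = p_x/p_y.
So x*(p_x,p_y) = 7·p_y/p_x, independent of income; and y* = (M − 7·p_y)/p_y.
At the given prices: x* = 7·7.4/2.25 = 23.0222.

x* = 23.0222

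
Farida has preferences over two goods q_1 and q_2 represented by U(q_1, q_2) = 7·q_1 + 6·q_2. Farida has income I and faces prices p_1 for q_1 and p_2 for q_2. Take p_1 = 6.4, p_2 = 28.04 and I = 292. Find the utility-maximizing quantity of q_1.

q_1* = 45.625

Perfect substitutes: compare marginal utility per dollar. 7/p_1 vs 6/p_2 → 1.0938 vs 0.214.
q_1 gives more utility per dollar, so spend all income on q_1: q_1* = I/p_1, q_2* = 0.
Numerically: q_1* = 45.625, q_2* = 0.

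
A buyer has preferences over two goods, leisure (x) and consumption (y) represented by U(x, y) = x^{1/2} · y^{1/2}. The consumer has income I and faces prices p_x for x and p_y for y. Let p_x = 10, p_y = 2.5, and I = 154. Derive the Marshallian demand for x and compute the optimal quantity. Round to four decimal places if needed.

Tangency: MRS = y/x = p_x/p_y.
Rearranging, p_y·y = p_x·x. Substituting into the budget gives p_x·x·(1 + 1) = I.
Demand: x*(p_x,p_y,I) = 0.5·I/p_x and y* = 0.5·I/p_y.
At p_x=10, p_y=2.5, I=154: x* = 0.5·154/10 = 7.7.

x* = 7.7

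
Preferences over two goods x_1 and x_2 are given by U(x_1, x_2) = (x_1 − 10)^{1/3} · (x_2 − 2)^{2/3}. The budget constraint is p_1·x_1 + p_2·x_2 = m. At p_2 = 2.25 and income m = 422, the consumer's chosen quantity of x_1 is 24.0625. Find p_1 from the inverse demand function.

This is Cobb-Douglas in (x_1−10, x_2−2): tangency gives 1/3·p_2·(x_2−2) = 2/3·p_1·(x_1−10).
Substituting into the budget: x_1* = 10 + 1/3·(m − 10·p_1 − 2·p_2)/p_1, and x_2* = 2 + 2/3·(…)/p_2.
Set x_1* = 24.0625 in the demand function and solve for p_1: p_1 = 8.

p_1 = 8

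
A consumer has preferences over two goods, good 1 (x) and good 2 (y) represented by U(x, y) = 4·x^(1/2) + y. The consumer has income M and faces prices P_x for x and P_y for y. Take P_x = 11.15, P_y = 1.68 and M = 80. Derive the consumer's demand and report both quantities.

Utility is quasi-linear in y; the FOC for x is 2/√x = P_x/P_y.
Solve: √x = 2·P_y/P_x, so x*(P_x,P_y) = (2·P_y/P_x)², and y* = (M − P_x·x*)/P_y.
Plugging in: x* = (2·1.68/11.15)² = 0.0908, y* = 47.0164.

x* = 0.0908, y* = 47.0164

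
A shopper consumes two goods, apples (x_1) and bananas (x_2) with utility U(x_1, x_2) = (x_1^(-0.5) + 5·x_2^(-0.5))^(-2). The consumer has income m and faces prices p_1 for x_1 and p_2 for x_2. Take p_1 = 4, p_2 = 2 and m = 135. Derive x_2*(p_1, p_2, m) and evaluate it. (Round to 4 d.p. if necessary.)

x_2* = 47.1735

From the CES first-order condition, (1/5)·(x_2/x_1)^(1.5) = p_1/p_2.
Hence x_2/x_1 = (5·p_1/p_2)^(1/(1.5)), i.e. raised to the 2/3 power.
With the ratio pinned down, the budget gives x_1* = m/(p_1 + p_2·(x_2/x_1)) and x_2* = (x_2/x_1)·x_1*.
Numerically x_2/x_1 = 4.641589, so x_1* = 135/(4 + 2·4.641589) = 10.1632 and x_2* = 4.641589·10.1632 = 47.1735.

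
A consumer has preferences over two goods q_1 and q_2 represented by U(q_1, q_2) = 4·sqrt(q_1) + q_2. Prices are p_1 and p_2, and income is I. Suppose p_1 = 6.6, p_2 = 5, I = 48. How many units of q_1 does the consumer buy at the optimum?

Solve: √q_1 = 2·p_2/p_1, so q_1*(p_1,p_2) = (2·p_2/p_1)², and q_2* = (I − p_1·q_1*)/p_2.
Plugging in: q_1* = (2·5/6.6)² = 2.2957.

q_1* = 2.2957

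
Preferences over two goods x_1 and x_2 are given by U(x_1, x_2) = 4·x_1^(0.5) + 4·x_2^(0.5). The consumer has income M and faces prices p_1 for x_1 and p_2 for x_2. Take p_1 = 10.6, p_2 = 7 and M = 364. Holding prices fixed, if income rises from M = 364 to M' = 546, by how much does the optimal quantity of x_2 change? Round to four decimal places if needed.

MRS = MU_x_1/MU_x_2 = (x_2/x_1)^(0.5). Set equal to p_1/p_2.
Solve for the ratio: x_2/x_1 = [p_1/p_2]^(2).
With the ratio pinned down, the budget gives x_1* = M/(p_1 + p_2·(x_2/x_1)) and x_2* = (x_2/x_1)·x_1*.
Numerically x_2/x_1 = 2.293061, so x_1* = 364/(10.6 + 7·2.293061) = 13.6578 and x_2* = 2.293061·13.6578 = 31.3182.
At M' = 546: x_2* = 46.9773. Change: 46.9773 − 31.3182 = 15.6591.

Δx_2* = 15.6591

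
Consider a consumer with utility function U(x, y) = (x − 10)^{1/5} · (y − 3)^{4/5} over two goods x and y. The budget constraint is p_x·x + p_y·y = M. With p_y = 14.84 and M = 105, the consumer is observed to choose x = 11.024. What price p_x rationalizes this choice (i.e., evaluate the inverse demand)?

Let x' = x−10, y' = y−3. MRS = (1/4)·y'/x' = p_x/p_y.
Substituting into the budget: x* = 10 + 0.2·(M − 10·p_x − 3·p_y)/p_x, and y* = 3 + 0.8·(…)/p_y.
Set x* = 11.024 in the demand function and solve for p_x: p_x = 4.

p_x = 4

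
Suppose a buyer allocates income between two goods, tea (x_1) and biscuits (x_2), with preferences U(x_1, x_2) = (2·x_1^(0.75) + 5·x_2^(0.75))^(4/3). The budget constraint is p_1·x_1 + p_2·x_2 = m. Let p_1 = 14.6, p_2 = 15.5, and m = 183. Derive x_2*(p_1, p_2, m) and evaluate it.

x_2* = 11.4555

MU_x_1 ∝ 2·x_1^(-0.25), MU_x_2 ∝ 5·x_2^(-0.25), so MRS = (2/5)·(x_2/x_1)^(0.25) = p_1/p_2.
Hence x_2/x_1 = ((5/2)·p_1/p_2)^(1/(0.25)), i.e. raised to the 4 power.
With the ratio pinned down, the budget gives x_1* = m/(p_1 + p_2·(x_2/x_1)) and x_2* = (x_2/x_1)·x_1*.
Numerically x_2/x_1 = 30.749968, so x_1* = 183/(14.6 + 15.5·30.749968) = 0.3725 and x_2* = 30.749968·0.3725 = 11.4555.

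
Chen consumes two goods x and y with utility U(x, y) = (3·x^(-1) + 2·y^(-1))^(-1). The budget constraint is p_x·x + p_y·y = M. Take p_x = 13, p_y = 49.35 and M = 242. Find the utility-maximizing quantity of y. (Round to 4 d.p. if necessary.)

From the CES first-order condition, (3/2)·(y/x)^(2) = p_x/p_y.
Hence y/x = ((2/3)·p_x/p_y)^(1/(2)), i.e. raised to the 0.5 power.
With the ratio pinned down, the budget gives x* = M/(p_x + p_y·(y/x)) and y* = (y/x)·x*.
Numerically y/x = 0.419066, so x* = 242/(13 + 49.35·0.419066) = 7.1851 and y* = 0.419066·7.1851 = 3.011.

y* = 3.011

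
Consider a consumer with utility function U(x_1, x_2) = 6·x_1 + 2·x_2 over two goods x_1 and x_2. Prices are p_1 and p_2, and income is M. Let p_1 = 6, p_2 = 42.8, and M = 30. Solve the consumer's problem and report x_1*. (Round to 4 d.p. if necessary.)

x_1* = 5

Perfect substitutes: compare marginal utility per dollar. 6/p_1 vs 2/p_2 → 1 vs 0.0467.
x_1 gives more utility per dollar, so spend all income on x_1: x_1* = M/p_1, x_2* = 0.
Numerically: x_1* = 5, x_2* = 0.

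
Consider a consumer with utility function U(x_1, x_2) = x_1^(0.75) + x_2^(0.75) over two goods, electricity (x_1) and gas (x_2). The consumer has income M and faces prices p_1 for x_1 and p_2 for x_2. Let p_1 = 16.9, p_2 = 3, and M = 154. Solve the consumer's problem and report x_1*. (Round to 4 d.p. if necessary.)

x_1* = 0.0507

MU_x_1 ∝ x_1^(-0.25), MU_x_2 ∝ x_2^(-0.25), so MRS = (x_2/x_1)^(0.25) = p_1/p_2.
Solve for the ratio: x_2/x_1 = [p_1/p_2]^(4).
Substitute x_2 = (x_2/x_1)·x_1 into the budget: x_1* = M/(p_1 + p_2·(x_2/x_1)).
Numerically x_2/x_1 = 1007.074964, so x_1* = 154/(16.9 + 3·1007.074964) = 0.0507.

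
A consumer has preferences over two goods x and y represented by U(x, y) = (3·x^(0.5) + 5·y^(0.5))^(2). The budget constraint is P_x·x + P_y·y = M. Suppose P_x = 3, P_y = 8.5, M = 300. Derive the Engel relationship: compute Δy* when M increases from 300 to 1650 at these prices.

From the CES first-order condition, (3/5)·(y/x)^(0.5) = P_x/P_y.
Solve for the ratio: y/x = [(5/3)·P_x/P_y]^(2).
Substitute y = (y/x)·x into the budget: x* = M/(P_x + P_y·(y/x)).
Numerically y/x = 0.346021, so x* = 300/(3 + 8.5·0.346021) = 50.495 and y* = 0.346021·50.495 = 17.4723.
At M' = 1650: y* = 96.0978. Change: 96.0978 − 17.4723 = 78.6255.

Δy* = 78.6255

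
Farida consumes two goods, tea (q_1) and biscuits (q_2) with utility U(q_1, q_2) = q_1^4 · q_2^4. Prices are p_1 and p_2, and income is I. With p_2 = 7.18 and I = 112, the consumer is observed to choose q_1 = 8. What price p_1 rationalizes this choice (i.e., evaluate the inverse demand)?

p_1 = 7

Tangency: MRS = q_2/q_1 = p_1/p_2.
So 4·p_2·q_2 = 4·p_1·q_1; combined with the budget, a share 0.5 of income goes to q_1.
Demand: q_1*(p_1,p_2,I) = 0.5·I/p_1 and q_2* = 0.5·I/p_2.
Set q_1* = 8 in the demand function and solve for p_1: p_1 = 7.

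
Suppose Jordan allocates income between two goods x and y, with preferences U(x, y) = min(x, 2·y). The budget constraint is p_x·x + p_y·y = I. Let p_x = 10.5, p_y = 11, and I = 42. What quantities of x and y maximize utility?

x* = 2.625, y* = 1.3125

With perfect complements, no substitution: consume in ratio x:y = 2:1.
Budget: p_x·x + p_y·(1/2)·x = I, so (2·p_x + p_y)·x = 2·I.
Demand: x*(p_x,p_y,I) = 2·I/(2·p_x + p_y), y* = I/(2·p_x + p_y).
Here 2·10.5 + 11 = 32, giving x* = 2.625 and y* = 1.3125.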